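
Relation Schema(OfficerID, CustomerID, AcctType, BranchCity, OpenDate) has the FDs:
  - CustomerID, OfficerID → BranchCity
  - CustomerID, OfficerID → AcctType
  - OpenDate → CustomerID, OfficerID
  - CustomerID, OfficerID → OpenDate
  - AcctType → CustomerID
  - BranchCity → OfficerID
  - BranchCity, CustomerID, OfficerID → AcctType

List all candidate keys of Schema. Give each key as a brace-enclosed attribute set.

{OpenDate}⁺ = {AcctType, BranchCity, CustomerID, OfficerID, OpenDate}, which is every attribute, so {OpenDate} is a candidate key.
{AcctType, BranchCity}⁺ = {AcctType, BranchCity, CustomerID, OfficerID, OpenDate}, which is every attribute, so {AcctType, BranchCity} is a candidate key.
{AcctType, OfficerID}⁺ = {AcctType, BranchCity, CustomerID, OfficerID, OpenDate}, which is every attribute, so {AcctType, OfficerID} is a candidate key.
{BranchCity, CustomerID}⁺ = {AcctType, BranchCity, CustomerID, OfficerID, OpenDate}, which is every attribute, so {BranchCity, CustomerID} is a candidate key.
{CustomerID, OfficerID}⁺ = {AcctType, BranchCity, CustomerID, OfficerID, OpenDate}, which is every attribute, so {CustomerID, OfficerID} is a candidate key.
These are minimal and exhaustive — every other superkey contains one of them.

{AcctType, BranchCity}, {AcctType, OfficerID}, {BranchCity, CustomerID}, {CustomerID, OfficerID}, {OpenDate}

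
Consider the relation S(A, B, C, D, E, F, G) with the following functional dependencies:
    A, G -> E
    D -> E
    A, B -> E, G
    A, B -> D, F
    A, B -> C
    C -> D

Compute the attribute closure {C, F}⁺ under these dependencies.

Start with {C, F}.
C -> D applies; add {D} → now {C, D, F}.
D -> E applies; add {E} → now {C, D, E, F}.
No further FD applies.

{C, D, E, F}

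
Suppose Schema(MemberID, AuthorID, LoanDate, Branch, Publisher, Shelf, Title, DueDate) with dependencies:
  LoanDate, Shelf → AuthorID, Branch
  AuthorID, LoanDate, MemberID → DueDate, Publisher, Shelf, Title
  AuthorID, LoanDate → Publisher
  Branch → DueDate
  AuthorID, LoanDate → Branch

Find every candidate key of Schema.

{AuthorID, LoanDate, MemberID}, {LoanDate, MemberID, Shelf}

No FD produces {LoanDate, MemberID}, so they must be in every candidate key.
{AuthorID, LoanDate, MemberID} is a candidate key since {AuthorID, LoanDate, MemberID}⁺ = {AuthorID, Branch, DueDate, LoanDate, MemberID, Publisher, Shelf, Title} covers every attribute.
{LoanDate, MemberID, Shelf} is a candidate key since {LoanDate, MemberID, Shelf}⁺ = {AuthorID, Branch, DueDate, LoanDate, MemberID, Publisher, Shelf, Title} covers every attribute.
Any other superkey properly contains one of these, so there are no further candidate keys.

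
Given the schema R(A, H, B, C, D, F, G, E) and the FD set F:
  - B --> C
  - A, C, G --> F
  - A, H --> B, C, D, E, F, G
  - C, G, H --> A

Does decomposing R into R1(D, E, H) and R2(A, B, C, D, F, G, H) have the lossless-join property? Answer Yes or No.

No

Common attributes: {D, H}; their closure is {D, H}.
Neither R1 nor R2 is contained in that closure, so the decomposition is lossy.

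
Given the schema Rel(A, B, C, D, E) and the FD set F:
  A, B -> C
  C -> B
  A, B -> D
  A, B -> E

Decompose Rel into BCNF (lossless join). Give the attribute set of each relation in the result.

{A, C, D, E}; {B, C}

Candidate keys of the original relation: {A, B}, {A, C}.
{A, B, C, D, E}: {C} determines {B, C} here but is not a superkey — split on C -> B, giving {B, C} and {A, C, D, E}.
{B, C}: every determinant is a superkey — BCNF.
{A, C, D, E}: every determinant is a superkey — BCNF.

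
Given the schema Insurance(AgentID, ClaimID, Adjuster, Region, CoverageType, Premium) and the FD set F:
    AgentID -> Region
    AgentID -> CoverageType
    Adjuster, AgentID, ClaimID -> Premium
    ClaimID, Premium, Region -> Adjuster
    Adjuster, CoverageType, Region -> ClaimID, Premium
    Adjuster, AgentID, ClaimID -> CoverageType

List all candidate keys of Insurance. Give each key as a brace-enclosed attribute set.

{AgentID} never appears on the right of any FD, so every key must include it.
{Adjuster, AgentID} is a candidate key since {Adjuster, AgentID}⁺ = {Adjuster, AgentID, ClaimID, CoverageType, Premium, Region} covers every attribute.
{AgentID, ClaimID, Premium} is a candidate key since {AgentID, ClaimID, Premium}⁺ = {Adjuster, AgentID, ClaimID, CoverageType, Premium, Region} covers every attribute.
No proper subset of any of these is a key, and no other minimal superkey exists.

{Adjuster, AgentID}, {AgentID, ClaimID, Premium}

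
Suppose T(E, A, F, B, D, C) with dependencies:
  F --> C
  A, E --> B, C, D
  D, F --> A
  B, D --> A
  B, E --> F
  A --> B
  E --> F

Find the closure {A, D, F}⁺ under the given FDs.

{A, B, C, D, F}

Start with {A, D, F}.
F --> C applies; add {C} → now {A, C, D, F}.
A --> B applies; add {B} → now {A, B, C, D, F}.
No further FD applies.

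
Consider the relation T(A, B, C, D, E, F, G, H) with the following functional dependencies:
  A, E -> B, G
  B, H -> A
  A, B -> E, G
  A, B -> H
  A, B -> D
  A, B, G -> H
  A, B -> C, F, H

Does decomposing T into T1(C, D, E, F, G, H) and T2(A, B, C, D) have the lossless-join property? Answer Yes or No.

Common attributes: {C, D}; their closure is {C, D}.
The closure covers neither T1 nor T2 entirely; the join is not lossless.

No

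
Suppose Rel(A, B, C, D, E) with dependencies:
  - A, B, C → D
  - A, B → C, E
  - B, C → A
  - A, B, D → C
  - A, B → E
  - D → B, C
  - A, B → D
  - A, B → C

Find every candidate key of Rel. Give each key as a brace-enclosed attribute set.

{D}⁺ = {A, B, C, D, E}, which is every attribute, so {D} is a candidate key.
{A, B}⁺ = {A, B, C, D, E}, which is every attribute, so {A, B} is a candidate key.
{B, C}⁺ = {A, B, C, D, E}, which is every attribute, so {B, C} is a candidate key.
No proper subset of any of these is a key, and no other minimal superkey exists.

{A, B}, {B, C}, {D}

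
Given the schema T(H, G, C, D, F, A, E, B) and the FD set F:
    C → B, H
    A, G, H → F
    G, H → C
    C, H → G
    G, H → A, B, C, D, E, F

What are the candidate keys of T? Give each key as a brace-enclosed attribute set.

{C}, {G, H}

{C}⁺ = {A, B, C, D, E, F, G, H}, which is every attribute, so {C} is a candidate key.
{G, H}⁺ = {A, B, C, D, E, F, G, H}, which is every attribute, so {G, H} is a candidate key.
These are minimal and exhaustive — every other superkey contains one of them.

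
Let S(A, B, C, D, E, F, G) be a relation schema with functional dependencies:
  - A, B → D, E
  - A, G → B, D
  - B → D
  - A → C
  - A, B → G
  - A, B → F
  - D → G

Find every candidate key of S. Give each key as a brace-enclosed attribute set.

{A, B}, {A, D}, {A, G}

Attributes never on any right-hand side: {A} — every candidate key must contain it.
Closure of {A, B} is {A, B, C, D, E, F, G}, the whole schema; {A, B} is a candidate key.
Closure of {A, D} is {A, B, C, D, E, F, G}, the whole schema; {A, D} is a candidate key.
Closure of {A, G} is {A, B, C, D, E, F, G}, the whole schema; {A, G} is a candidate key.
These are minimal and exhaustive — every other superkey contains one of them.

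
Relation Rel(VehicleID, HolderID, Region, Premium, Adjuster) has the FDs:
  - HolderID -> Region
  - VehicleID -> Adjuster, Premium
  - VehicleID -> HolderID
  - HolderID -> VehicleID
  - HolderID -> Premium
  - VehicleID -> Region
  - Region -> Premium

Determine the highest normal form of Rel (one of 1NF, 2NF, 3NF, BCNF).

2NF

Candidate keys: {HolderID}, {VehicleID}. Prime attributes: {HolderID, VehicleID}.
For Region -> Premium we have {Region}⁺ = {Premium, Region}; {Region} is not a superkey, so BCNF fails.
Region -> Premium determines the non-prime attribute {Premium} from a non-superkey — 3NF is violated.
Every candidate key is a single attribute, so no partial dependency is possible; 2NF holds.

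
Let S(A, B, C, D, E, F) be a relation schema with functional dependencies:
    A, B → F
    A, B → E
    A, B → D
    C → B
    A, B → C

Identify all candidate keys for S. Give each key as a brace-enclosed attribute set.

{A, B}, {A, C}

{A} never appears on the right of any FD, so every key must include it.
Closure of {A, B} is {A, B, C, D, E, F}, the whole schema; {A, B} is a candidate key.
Closure of {A, C} is {A, B, C, D, E, F}, the whole schema; {A, C} is a candidate key.
Any other superkey properly contains one of these, so there are no further candidate keys.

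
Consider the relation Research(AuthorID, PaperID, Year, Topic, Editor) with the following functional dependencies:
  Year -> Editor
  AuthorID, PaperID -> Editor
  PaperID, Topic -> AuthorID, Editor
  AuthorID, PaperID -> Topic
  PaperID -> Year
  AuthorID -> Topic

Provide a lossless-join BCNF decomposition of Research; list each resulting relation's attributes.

{AuthorID, PaperID}; {AuthorID, Topic}; {Editor, Year}; {PaperID, Year}

Candidate keys of the original relation: {AuthorID, PaperID}, {PaperID, Topic}.
Within {AuthorID, Editor, PaperID, Topic, Year}: {Year}⁺ ∩ {AuthorID, Editor, PaperID, Topic, Year} = {Editor, Year}, not the whole set, so Year -> Editor violates BCNF; decompose into {Editor, Year} and {AuthorID, PaperID, Topic, Year}.
{Editor, Year} has no BCNF violation.
Within {AuthorID, PaperID, Topic, Year}: {PaperID}⁺ ∩ {AuthorID, PaperID, Topic, Year} = {PaperID, Year}, not the whole set, so PaperID -> Year violates BCNF; decompose into {PaperID, Year} and {AuthorID, PaperID, Topic}.
{PaperID, Year} has no BCNF violation.
Within {AuthorID, PaperID, Topic}: {AuthorID}⁺ ∩ {AuthorID, PaperID, Topic} = {AuthorID, Topic}, not the whole set, so AuthorID -> Topic violates BCNF; decompose into {AuthorID, Topic} and {AuthorID, PaperID}.
{AuthorID, Topic} has no BCNF violation.
{AuthorID, PaperID} has no BCNF violation.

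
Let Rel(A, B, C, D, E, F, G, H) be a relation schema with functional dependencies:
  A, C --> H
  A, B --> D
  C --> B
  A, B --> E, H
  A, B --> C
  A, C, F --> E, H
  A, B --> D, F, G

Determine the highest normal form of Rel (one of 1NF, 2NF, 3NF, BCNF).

Candidate keys: {A, B}, {A, C}. Prime attributes: {A, B, C}.
For C --> B we have {C}⁺ = {B, C}; {C} is not a superkey, so BCNF fails.
Since {B} ⊆ prime attributes and every other non-superkey FD also has a prime right side, the schema is in 3NF.

3NF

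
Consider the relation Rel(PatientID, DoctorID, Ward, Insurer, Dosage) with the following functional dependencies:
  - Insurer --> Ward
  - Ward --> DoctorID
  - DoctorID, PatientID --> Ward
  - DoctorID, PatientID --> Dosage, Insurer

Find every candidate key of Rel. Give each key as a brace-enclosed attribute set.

No FD produces {PatientID}, so it must be in every candidate key.
{DoctorID, PatientID} is a candidate key since {DoctorID, PatientID}⁺ = {DoctorID, Dosage, Insurer, PatientID, Ward} covers every attribute.
{Insurer, PatientID} is a candidate key since {Insurer, PatientID}⁺ = {DoctorID, Dosage, Insurer, PatientID, Ward} covers every attribute.
{PatientID, Ward} is a candidate key since {PatientID, Ward}⁺ = {DoctorID, Dosage, Insurer, PatientID, Ward} covers every attribute.
These are minimal and exhaustive — every other superkey contains one of them.

{DoctorID, PatientID}, {Insurer, PatientID}, {PatientID, Ward}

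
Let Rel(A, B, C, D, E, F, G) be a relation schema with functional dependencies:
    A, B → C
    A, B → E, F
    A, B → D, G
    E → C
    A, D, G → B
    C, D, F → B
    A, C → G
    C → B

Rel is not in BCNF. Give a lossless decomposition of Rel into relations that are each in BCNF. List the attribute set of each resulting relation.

{A, D, E, F, G}; {B, C}; {C, E}

Candidate keys of the original relation: {A, B}, {A, C}, {A, D, G}, {A, E}.
Within {A, B, C, D, E, F, G}: {E}⁺ ∩ {A, B, C, D, E, F, G} = {B, C, E}, not the whole set, so E → B, C violates BCNF; decompose into {B, C, E} and {A, D, E, F, G}.
Within {B, C, E}: {C}⁺ ∩ {B, C, E} = {B, C}, not the whole set, so C → B violates BCNF; decompose into {B, C} and {C, E}.
{B, C} has no BCNF violation.
{C, E} has no BCNF violation.
{A, D, E, F, G} has no BCNF violation.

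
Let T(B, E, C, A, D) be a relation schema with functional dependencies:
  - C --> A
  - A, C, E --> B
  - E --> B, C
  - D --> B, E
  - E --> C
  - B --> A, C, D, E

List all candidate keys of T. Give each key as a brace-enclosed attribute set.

Closure of {B} is {A, B, C, D, E}, the whole schema; {B} is a candidate key.
Closure of {D} is {A, B, C, D, E}, the whole schema; {D} is a candidate key.
Closure of {E} is {A, B, C, D, E}, the whole schema; {E} is a candidate key.
Any other superkey properly contains one of these, so there are no further candidate keys.

{B}, {D}, {E}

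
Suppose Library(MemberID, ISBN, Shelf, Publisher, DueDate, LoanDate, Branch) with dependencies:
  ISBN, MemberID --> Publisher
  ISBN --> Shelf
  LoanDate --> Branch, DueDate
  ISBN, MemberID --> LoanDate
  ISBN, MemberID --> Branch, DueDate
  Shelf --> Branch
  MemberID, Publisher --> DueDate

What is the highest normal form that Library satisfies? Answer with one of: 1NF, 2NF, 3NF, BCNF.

Candidate key: {ISBN, MemberID}. Prime attributes: {ISBN, MemberID}.
ISBN --> Shelf: {ISBN}⁺ = {Branch, ISBN, Shelf}, which is not all of the attributes, so the left side is not a superkey — BCNF is violated.
Because {Shelf} is non-prime and the left side of ISBN --> Shelf is not a superkey, the relation is not in 3NF.
The proper key subset {ISBN} of {ISBN, MemberID} determines non-prime {Branch, Shelf}, so the relation is not even in 2NF.

1NF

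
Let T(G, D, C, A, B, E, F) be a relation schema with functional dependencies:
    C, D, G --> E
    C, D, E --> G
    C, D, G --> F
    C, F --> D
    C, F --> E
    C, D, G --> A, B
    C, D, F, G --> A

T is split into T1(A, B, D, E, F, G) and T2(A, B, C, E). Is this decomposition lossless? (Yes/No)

No

The shared attributes are {A, B, E} and {A, B, E}⁺ = {A, B, E}.
Neither T1 nor T2 is contained in that closure, so the decomposition is lossy.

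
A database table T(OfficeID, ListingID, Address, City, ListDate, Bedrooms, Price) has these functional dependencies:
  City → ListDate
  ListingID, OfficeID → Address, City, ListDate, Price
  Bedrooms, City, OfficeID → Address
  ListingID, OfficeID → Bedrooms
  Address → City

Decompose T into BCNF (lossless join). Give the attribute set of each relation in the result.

Candidate key of the original relation: {ListingID, OfficeID}.
{Address, Bedrooms, City, ListDate, ListingID, OfficeID, Price}: {City} determines {City, ListDate} here but is not a superkey — split on City → ListDate, giving {City, ListDate} and {Address, Bedrooms, City, ListingID, OfficeID, Price}.
{City, ListDate} has no BCNF violation.
{Address, Bedrooms, City, ListingID, OfficeID, Price}: {Bedrooms, City, OfficeID} determines {Address, Bedrooms, City, OfficeID} here but is not a superkey — split on Bedrooms, City, OfficeID → Address, giving {Address, Bedrooms, City, OfficeID} and {Bedrooms, City, ListingID, OfficeID, Price}.
{Address, Bedrooms, City, OfficeID}: {Address} determines {Address, City} here but is not a superkey — split on Address → City, giving {Address, City} and {Address, Bedrooms, OfficeID}.
{Address, City} has no BCNF violation.
{Address, Bedrooms, OfficeID} has no BCNF violation.
{Bedrooms, City, ListingID, OfficeID, Price} has no BCNF violation.

{Address, Bedrooms, OfficeID}; {Address, City}; {Bedrooms, City, ListingID, OfficeID, Price}; {City, ListDate}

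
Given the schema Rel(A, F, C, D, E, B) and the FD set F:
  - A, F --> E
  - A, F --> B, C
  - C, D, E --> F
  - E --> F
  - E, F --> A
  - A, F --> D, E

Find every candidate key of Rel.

{A, F}, {E}

Closure of {E} is {A, B, C, D, E, F}, the whole schema; {E} is a candidate key.
Closure of {A, F} is {A, B, C, D, E, F}, the whole schema; {A, F} is a candidate key.
These are minimal and exhaustive — every other superkey contains one of them.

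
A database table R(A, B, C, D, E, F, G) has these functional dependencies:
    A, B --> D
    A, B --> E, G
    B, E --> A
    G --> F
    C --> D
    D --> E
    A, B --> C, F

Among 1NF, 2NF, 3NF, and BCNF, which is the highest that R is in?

Candidate keys: {A, B}, {B, C}, {B, D}, {B, E}. Prime attributes: {A, B, C, D, E}.
For G --> F we have {G}⁺ = {F, G}; {G} is not a superkey, so BCNF fails.
G --> F has non-prime {F} on the right and a non-superkey on the left, so 3NF fails.
No non-prime attribute depends on a proper subset of any candidate key, so 2NF holds.

2NF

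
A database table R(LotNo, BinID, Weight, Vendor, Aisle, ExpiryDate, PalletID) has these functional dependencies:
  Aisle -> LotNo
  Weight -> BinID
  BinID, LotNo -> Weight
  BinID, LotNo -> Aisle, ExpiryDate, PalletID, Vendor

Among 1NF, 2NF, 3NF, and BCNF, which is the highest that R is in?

3NF

Candidate keys: {Aisle, BinID}, {Aisle, Weight}, {BinID, LotNo}, {LotNo, Weight}. Prime attributes: {Aisle, BinID, LotNo, Weight}.
For Aisle -> LotNo we have {Aisle}⁺ = {Aisle, LotNo}; {Aisle} is not a superkey, so BCNF fails.
Since {LotNo} ⊆ prime attributes and every other non-superkey FD also has a prime right side, the schema is in 3NF.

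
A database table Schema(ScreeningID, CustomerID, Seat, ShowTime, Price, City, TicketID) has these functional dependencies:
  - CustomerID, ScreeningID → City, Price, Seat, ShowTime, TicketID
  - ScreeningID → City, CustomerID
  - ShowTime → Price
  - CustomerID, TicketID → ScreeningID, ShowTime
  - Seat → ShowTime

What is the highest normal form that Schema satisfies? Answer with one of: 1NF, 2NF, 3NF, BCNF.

2NF

Candidate keys: {CustomerID, TicketID}, {ScreeningID}. Prime attributes: {CustomerID, ScreeningID, TicketID}.
ShowTime → Price: {ShowTime}⁺ = {Price, ShowTime}, which is not all of the attributes, so the left side is not a superkey — BCNF is violated.
ShowTime → Price has non-prime {Price} on the right and a non-superkey on the left, so 3NF fails.
Checking every proper subset of each key, none determines a non-prime attribute — 2NF is satisfied.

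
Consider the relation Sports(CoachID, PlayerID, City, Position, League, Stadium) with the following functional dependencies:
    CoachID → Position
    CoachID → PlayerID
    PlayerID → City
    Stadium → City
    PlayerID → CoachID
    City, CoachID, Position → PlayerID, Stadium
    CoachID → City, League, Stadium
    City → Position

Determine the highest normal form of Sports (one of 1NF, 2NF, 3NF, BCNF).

Candidate keys: {CoachID}, {PlayerID}. Prime attributes: {CoachID, PlayerID}.
Stadium → City: {Stadium}⁺ = {City, Position, Stadium}, which is not all of the attributes, so the left side is not a superkey — BCNF is violated.
Stadium → City has non-prime {City} on the right and a non-superkey on the left, so 3NF fails.
All keys have size 1, which rules out partial dependencies — 2NF is satisfied.

2NF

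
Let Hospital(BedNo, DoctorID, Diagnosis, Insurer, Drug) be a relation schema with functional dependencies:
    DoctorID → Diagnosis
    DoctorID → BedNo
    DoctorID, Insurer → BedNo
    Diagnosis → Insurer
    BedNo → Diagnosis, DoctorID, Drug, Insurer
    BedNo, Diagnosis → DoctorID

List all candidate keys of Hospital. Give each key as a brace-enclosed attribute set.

{BedNo}, {DoctorID}

{BedNo} is a candidate key since {BedNo}⁺ = {BedNo, Diagnosis, DoctorID, Drug, Insurer} covers every attribute.
{DoctorID} is a candidate key since {DoctorID}⁺ = {BedNo, Diagnosis, DoctorID, Drug, Insurer} covers every attribute.
No proper subset of any of these is a key, and no other minimal superkey exists.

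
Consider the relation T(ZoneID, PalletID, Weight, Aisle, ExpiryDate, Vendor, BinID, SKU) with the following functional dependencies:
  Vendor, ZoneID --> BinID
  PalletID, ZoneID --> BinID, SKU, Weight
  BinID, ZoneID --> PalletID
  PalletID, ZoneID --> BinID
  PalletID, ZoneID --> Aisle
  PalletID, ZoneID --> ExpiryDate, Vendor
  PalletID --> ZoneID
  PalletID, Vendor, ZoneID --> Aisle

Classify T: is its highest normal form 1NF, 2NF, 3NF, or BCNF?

BCNF

Candidate keys: {BinID, ZoneID}, {PalletID}, {Vendor, ZoneID}. Prime attributes: {BinID, PalletID, Vendor, ZoneID}.
The left-hand side of every FD is a superkey, so BCNF is satisfied.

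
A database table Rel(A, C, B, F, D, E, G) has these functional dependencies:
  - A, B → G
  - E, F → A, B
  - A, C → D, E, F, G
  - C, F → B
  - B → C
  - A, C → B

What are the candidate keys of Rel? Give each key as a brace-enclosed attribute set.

{A, B}, {A, C}, {E, F}

{A, B}⁺ = {A, B, C, D, E, F, G} — all of the relation — so {A, B} is a candidate key.
{A, C}⁺ = {A, B, C, D, E, F, G} — all of the relation — so {A, C} is a candidate key.
{E, F}⁺ = {A, B, C, D, E, F, G} — all of the relation — so {E, F} is a candidate key.
Any other superkey properly contains one of these, so there are no further candidate keys.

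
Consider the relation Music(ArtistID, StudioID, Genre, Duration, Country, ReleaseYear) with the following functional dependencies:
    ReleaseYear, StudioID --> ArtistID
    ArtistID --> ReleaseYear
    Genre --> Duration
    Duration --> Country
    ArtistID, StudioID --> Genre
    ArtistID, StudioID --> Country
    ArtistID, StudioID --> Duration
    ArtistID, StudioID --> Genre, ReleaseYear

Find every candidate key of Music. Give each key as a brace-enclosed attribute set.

{ArtistID, StudioID}, {ReleaseYear, StudioID}

No FD produces {StudioID}, so it must be in every candidate key.
{ArtistID, StudioID} is a candidate key since {ArtistID, StudioID}⁺ = {ArtistID, Country, Duration, Genre, ReleaseYear, StudioID} covers every attribute.
{ReleaseYear, StudioID} is a candidate key since {ReleaseYear, StudioID}⁺ = {ArtistID, Country, Duration, Genre, ReleaseYear, StudioID} covers every attribute.
No proper subset of any of these is a key, and no other minimal superkey exists.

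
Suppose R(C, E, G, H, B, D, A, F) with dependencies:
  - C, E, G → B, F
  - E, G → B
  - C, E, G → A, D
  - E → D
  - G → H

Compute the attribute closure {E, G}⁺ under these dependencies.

Start with {E, G}.
E, G → B applies; add {B} → now {B, E, G}.
E → D applies; add {D} → now {B, D, E, G}.
G → H applies; add {H} → now {B, D, E, G, H}.
No further FD applies.

{B, D, E, G, H}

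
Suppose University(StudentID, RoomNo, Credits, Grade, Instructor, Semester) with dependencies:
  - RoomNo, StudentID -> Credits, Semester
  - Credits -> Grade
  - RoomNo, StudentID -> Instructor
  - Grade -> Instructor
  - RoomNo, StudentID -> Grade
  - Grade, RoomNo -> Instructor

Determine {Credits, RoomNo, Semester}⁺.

{Credits, Grade, Instructor, RoomNo, Semester}

Start with {Credits, RoomNo, Semester}.
Credits -> Grade applies; add {Grade} → now {Credits, Grade, RoomNo, Semester}.
Grade -> Instructor applies; add {Instructor} → now {Credits, Grade, Instructor, RoomNo, Semester}.
No further FD applies.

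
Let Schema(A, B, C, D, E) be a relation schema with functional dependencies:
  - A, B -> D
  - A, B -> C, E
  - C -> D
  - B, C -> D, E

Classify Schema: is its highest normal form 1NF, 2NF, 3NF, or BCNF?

2NF

Candidate key: {A, B}. Prime attributes: {A, B}.
C -> D breaks BCNF: {C}⁺ = {C, D}, so {C} is not a superkey.
Because {D} is non-prime and the left side of C -> D is not a superkey, the relation is not in 3NF.
No non-prime attribute depends on a proper subset of any candidate key, so 2NF holds.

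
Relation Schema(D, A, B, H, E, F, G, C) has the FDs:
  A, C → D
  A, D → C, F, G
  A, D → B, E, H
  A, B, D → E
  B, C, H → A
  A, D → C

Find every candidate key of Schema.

{A, C}⁺ = {A, B, C, D, E, F, G, H} — all of the relation — so {A, C} is a candidate key.
{A, D}⁺ = {A, B, C, D, E, F, G, H} — all of the relation — so {A, D} is a candidate key.
{B, C, H}⁺ = {A, B, C, D, E, F, G, H} — all of the relation — so {B, C, H} is a candidate key.
Any other superkey properly contains one of these, so there are no further candidate keys.

{A, C}, {A, D}, {B, C, H}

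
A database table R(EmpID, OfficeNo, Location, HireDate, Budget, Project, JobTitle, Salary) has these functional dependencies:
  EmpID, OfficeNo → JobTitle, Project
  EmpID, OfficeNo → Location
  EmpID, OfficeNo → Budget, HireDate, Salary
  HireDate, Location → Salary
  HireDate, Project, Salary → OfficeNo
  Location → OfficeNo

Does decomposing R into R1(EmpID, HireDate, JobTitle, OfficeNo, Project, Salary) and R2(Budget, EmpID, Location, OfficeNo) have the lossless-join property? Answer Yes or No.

The shared attributes are {EmpID, OfficeNo} and {EmpID, OfficeNo}⁺ = {Budget, EmpID, HireDate, JobTitle, Location, OfficeNo, Project, Salary}.
R1 is contained in that closure, so R1 ∩ R2 → R1 holds and the join is lossless.

Yes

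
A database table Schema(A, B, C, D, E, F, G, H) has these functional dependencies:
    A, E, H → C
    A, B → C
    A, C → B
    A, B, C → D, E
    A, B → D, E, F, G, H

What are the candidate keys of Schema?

{A} never appears on the right of any FD, so every key must include it.
{A, B}⁺ = {A, B, C, D, E, F, G, H}, which is every attribute, so {A, B} is a candidate key.
{A, C}⁺ = {A, B, C, D, E, F, G, H}, which is every attribute, so {A, C} is a candidate key.
{A, E, H}⁺ = {A, B, C, D, E, F, G, H}, which is every attribute, so {A, E, H} is a candidate key.
Any other superkey properly contains one of these, so there are no further candidate keys.

{A, B}, {A, C}, {A, E, H}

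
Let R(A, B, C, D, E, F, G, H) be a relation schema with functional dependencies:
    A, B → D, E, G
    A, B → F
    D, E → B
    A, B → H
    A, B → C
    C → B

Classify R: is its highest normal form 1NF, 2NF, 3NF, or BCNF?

Candidate keys: {A, B}, {A, C}, {A, D, E}. Prime attributes: {A, B, C, D, E}.
D, E → B breaks BCNF: {D, E}⁺ = {B, D, E}, so {D, E} is not a superkey.
Its right-hand attributes {B} are all prime, as are those of every other non-superkey FD — the relation is in 3NF.

3NF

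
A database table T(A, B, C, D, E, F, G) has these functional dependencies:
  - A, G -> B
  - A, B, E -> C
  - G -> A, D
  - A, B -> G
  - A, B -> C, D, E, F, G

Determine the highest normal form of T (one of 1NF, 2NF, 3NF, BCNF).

BCNF

Candidate keys: {A, B}, {G}. Prime attributes: {A, B, G}.
The left-hand side of every FD is a superkey, so BCNF is satisfied.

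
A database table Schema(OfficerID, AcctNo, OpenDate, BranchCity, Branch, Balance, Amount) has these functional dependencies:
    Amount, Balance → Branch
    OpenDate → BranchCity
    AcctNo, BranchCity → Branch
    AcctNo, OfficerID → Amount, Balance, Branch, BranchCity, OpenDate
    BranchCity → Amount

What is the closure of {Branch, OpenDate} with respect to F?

{Amount, Branch, BranchCity, OpenDate}

Start with {Branch, OpenDate}.
OpenDate → BranchCity applies; add {BranchCity} → now {Branch, BranchCity, OpenDate}.
BranchCity → Amount applies; add {Amount} → now {Amount, Branch, BranchCity, OpenDate}.
No further FD applies.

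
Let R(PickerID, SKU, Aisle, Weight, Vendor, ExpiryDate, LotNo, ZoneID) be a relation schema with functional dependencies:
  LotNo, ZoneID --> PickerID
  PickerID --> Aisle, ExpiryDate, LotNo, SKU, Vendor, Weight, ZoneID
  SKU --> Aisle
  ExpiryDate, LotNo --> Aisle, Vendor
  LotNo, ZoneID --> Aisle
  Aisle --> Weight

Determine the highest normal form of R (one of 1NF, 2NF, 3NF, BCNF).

2NF

Candidate keys: {LotNo, ZoneID}, {PickerID}. Prime attributes: {LotNo, PickerID, ZoneID}.
SKU --> Aisle: {SKU}⁺ = {Aisle, SKU, Weight}, which is not all of the attributes, so the left side is not a superkey — BCNF is violated.
SKU --> Aisle has non-prime {Aisle} on the right and a non-superkey on the left, so 3NF fails.
Checking every proper subset of each key, none determines a non-prime attribute — 2NF is satisfied.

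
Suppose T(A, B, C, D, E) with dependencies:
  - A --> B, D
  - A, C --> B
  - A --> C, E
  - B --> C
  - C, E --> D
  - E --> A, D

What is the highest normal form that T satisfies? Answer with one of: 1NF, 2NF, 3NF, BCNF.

Candidate keys: {A}, {E}. Prime attributes: {A, E}.
B --> C: {B}⁺ = {B, C}, which is not all of the attributes, so the left side is not a superkey — BCNF is violated.
B --> C determines the non-prime attribute {C} from a non-superkey — 3NF is violated.
All keys have size 1, which rules out partial dependencies — 2NF is satisfied.

2NF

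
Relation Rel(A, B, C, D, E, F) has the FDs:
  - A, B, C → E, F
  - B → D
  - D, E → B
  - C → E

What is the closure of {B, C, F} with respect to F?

Start with {B, C, F}.
B → D applies; add {D} → now {B, C, D, F}.
C → E applies; add {E} → now {B, C, D, E, F}.
No further FD applies.

{B, C, D, E, F}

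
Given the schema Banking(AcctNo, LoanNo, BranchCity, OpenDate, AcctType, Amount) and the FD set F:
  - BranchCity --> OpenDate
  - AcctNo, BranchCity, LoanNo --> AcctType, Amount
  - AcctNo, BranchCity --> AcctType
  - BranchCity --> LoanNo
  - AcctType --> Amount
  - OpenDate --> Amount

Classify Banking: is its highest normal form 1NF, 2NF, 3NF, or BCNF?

Candidate key: {AcctNo, BranchCity}. Prime attributes: {AcctNo, BranchCity}.
BranchCity --> OpenDate breaks BCNF: {BranchCity}⁺ = {Amount, BranchCity, LoanNo, OpenDate}, so {BranchCity} is not a superkey.
BranchCity --> OpenDate determines the non-prime attribute {OpenDate} from a non-superkey — 3NF is violated.
Since {BranchCity} ⊂ {AcctNo, BranchCity} and {BranchCity}⁺ ⊇ {Amount, LoanNo, OpenDate} with {Amount, LoanNo, OpenDate} non-prime, there is a partial dependency; 2NF fails.

1NF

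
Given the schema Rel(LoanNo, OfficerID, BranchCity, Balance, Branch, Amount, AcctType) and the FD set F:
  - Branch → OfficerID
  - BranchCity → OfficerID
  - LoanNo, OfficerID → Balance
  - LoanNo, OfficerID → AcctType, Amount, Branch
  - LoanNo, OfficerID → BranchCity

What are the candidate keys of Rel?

No FD produces {LoanNo}, so it must be in every candidate key.
Closure of {Branch, LoanNo} is {AcctType, Amount, Balance, Branch, BranchCity, LoanNo, OfficerID}, the whole schema; {Branch, LoanNo} is a candidate key.
Closure of {BranchCity, LoanNo} is {AcctType, Amount, Balance, Branch, BranchCity, LoanNo, OfficerID}, the whole schema; {BranchCity, LoanNo} is a candidate key.
Closure of {LoanNo, OfficerID} is {AcctType, Amount, Balance, Branch, BranchCity, LoanNo, OfficerID}, the whole schema; {LoanNo, OfficerID} is a candidate key.
No proper subset of any of these is a key, and no other minimal superkey exists.

{Branch, LoanNo}, {BranchCity, LoanNo}, {LoanNo, OfficerID}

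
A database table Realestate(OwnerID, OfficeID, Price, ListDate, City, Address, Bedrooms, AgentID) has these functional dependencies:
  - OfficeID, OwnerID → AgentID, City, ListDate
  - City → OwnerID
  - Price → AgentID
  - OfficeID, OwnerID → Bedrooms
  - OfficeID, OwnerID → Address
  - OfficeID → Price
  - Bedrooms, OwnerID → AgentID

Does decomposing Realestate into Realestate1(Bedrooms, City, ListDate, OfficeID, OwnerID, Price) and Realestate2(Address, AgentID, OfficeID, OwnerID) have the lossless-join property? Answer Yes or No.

Realestate1 ∩ Realestate2 = {OfficeID, OwnerID}; its closure under F is {Address, AgentID, Bedrooms, City, ListDate, OfficeID, OwnerID, Price}.
Realestate1 is contained in that closure, so Realestate1 ∩ Realestate2 → Realestate1 holds and the join is lossless.

Yes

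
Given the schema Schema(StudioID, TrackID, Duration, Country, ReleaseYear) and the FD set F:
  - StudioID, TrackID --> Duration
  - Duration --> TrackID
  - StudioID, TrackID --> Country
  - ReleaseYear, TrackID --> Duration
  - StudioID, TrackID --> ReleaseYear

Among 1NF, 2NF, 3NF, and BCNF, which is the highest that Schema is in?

3NF

Candidate keys: {Duration, StudioID}, {StudioID, TrackID}. Prime attributes: {Duration, StudioID, TrackID}.
Duration --> TrackID breaks BCNF: {Duration}⁺ = {Duration, TrackID}, so {Duration} is not a superkey.
Since {TrackID} ⊆ prime attributes and every other non-superkey FD also has a prime right side, the schema is in 3NF.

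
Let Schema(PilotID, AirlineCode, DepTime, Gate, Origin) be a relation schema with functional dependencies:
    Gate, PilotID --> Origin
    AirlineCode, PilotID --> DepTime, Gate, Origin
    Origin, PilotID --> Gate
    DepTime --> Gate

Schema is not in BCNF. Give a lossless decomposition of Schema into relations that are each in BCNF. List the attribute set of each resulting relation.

{AirlineCode, DepTime, PilotID}; {DepTime, Gate}; {Gate, Origin, PilotID}

Candidate key of the original relation: {AirlineCode, PilotID}.
{AirlineCode, DepTime, Gate, Origin, PilotID}: {Gate, PilotID} determines {Gate, Origin, PilotID} here but is not a superkey — split on Gate, PilotID --> Origin, giving {Gate, Origin, PilotID} and {AirlineCode, DepTime, Gate, PilotID}.
{Gate, Origin, PilotID} is in BCNF.
{AirlineCode, DepTime, Gate, PilotID}: {DepTime} determines {DepTime, Gate} here but is not a superkey — split on DepTime --> Gate, giving {DepTime, Gate} and {AirlineCode, DepTime, PilotID}.
{DepTime, Gate} is in BCNF.
{AirlineCode, DepTime, PilotID} is in BCNF.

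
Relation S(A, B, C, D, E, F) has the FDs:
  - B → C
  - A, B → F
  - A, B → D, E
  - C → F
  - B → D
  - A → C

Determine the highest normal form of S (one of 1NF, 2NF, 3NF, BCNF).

Candidate key: {A, B}. Prime attributes: {A, B}.
For B → C we have {B}⁺ = {B, C, D, F}; {B} is not a superkey, so BCNF fails.
Because {C} is non-prime and the left side of B → C is not a superkey, the relation is not in 3NF.
{A} is a proper subset of the key {A, B}, and {A}⁺ contains the non-prime attributes {C, F} — a partial dependency, so 2NF is violated.

1NF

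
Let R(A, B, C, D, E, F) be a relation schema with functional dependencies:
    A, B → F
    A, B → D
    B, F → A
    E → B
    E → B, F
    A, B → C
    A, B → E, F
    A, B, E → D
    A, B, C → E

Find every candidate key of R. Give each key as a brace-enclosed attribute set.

{A, B}, {B, F}, {E}

{E}⁺ = {A, B, C, D, E, F} — all of the relation — so {E} is a candidate key.
{A, B}⁺ = {A, B, C, D, E, F} — all of the relation — so {A, B} is a candidate key.
{B, F}⁺ = {A, B, C, D, E, F} — all of the relation — so {B, F} is a candidate key.
No proper subset of any of these is a key, and no other minimal superkey exists.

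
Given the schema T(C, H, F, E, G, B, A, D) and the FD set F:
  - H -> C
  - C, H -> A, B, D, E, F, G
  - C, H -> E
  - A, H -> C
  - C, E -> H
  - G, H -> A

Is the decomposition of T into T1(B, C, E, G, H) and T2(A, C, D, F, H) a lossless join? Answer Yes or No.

Yes

The shared attributes are {C, H} and {C, H}⁺ = {A, B, C, D, E, F, G, H}.
This includes all of T1, so the common attributes are a superkey of T1 — the join is lossless.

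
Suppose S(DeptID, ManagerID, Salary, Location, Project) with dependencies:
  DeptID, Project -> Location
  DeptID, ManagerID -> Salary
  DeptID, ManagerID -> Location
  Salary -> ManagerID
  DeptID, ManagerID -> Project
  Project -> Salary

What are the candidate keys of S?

No FD produces {DeptID}, so it must be in every candidate key.
{DeptID, ManagerID} is a candidate key since {DeptID, ManagerID}⁺ = {DeptID, Location, ManagerID, Project, Salary} covers every attribute.
{DeptID, Project} is a candidate key since {DeptID, Project}⁺ = {DeptID, Location, ManagerID, Project, Salary} covers every attribute.
{DeptID, Salary} is a candidate key since {DeptID, Salary}⁺ = {DeptID, Location, ManagerID, Project, Salary} covers every attribute.
Any other superkey properly contains one of these, so there are no further candidate keys.

{DeptID, ManagerID}, {DeptID, Project}, {DeptID, Salary}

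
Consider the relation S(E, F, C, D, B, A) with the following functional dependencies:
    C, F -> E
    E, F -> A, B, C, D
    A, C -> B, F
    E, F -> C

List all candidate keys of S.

{A, C} is a candidate key since {A, C}⁺ = {A, B, C, D, E, F} covers every attribute.
{C, F} is a candidate key since {C, F}⁺ = {A, B, C, D, E, F} covers every attribute.
{E, F} is a candidate key since {E, F}⁺ = {A, B, C, D, E, F} covers every attribute.
No proper subset of any of these is a key, and no other minimal superkey exists.

{A, C}, {C, F}, {E, F}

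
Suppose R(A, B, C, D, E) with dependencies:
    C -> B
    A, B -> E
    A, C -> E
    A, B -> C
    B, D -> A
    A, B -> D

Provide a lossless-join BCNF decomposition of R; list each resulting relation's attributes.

Candidate keys of the original relation: {A, B}, {A, C}, {B, D}, {C, D}.
{A, B, C, D, E}: {C} determines {B, C} here but is not a superkey — split on C -> B, giving {B, C} and {A, C, D, E}.
{B, C}: every determinant is a superkey — BCNF.
{A, C, D, E}: every determinant is a superkey — BCNF.

{A, C, D, E}; {B, C}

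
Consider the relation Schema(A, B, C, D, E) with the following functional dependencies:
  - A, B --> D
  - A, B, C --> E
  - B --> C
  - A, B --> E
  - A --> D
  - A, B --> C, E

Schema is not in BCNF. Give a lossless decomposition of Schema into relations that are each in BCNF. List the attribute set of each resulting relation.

Candidate key of the original relation: {A, B}.
Within {A, B, C, D, E}: {B}⁺ ∩ {A, B, C, D, E} = {B, C}, not the whole set, so B --> C violates BCNF; decompose into {B, C} and {A, B, D, E}.
{B, C} is in BCNF.
Within {A, B, D, E}: {A}⁺ ∩ {A, B, D, E} = {A, D}, not the whole set, so A --> D violates BCNF; decompose into {A, D} and {A, B, E}.
{A, D} is in BCNF.
{A, B, E} is in BCNF.

{A, B, E}; {A, D}; {B, C}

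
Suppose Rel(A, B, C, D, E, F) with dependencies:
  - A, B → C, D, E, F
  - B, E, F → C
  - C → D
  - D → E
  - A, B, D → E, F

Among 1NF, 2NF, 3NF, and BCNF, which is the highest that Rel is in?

Candidate key: {A, B}. Prime attributes: {A, B}.
For B, E, F → C we have {B, E, F}⁺ = {B, C, D, E, F}; {B, E, F} is not a superkey, so BCNF fails.
Because {C} is non-prime and the left side of B, E, F → C is not a superkey, the relation is not in 3NF.
No proper subset of a key has a non-prime attribute in its closure, so there is no partial dependency; 2NF holds.

2NF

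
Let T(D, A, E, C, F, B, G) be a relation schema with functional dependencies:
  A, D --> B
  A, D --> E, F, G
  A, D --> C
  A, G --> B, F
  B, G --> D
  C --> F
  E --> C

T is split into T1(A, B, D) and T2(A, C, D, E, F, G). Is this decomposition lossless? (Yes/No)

The shared attributes are {A, D} and {A, D}⁺ = {A, B, C, D, E, F, G}.
This includes all of T1, so the common attributes are a superkey of T1 — the join is lossless.

Yes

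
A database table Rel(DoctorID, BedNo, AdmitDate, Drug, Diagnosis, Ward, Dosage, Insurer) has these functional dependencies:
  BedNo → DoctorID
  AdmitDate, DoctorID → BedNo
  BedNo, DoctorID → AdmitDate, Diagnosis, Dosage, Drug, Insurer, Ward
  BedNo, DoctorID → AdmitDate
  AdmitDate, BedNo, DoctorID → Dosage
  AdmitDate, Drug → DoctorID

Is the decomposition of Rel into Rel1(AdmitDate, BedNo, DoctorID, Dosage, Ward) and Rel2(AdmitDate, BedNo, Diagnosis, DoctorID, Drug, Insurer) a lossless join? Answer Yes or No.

Rel1 ∩ Rel2 = {AdmitDate, BedNo, DoctorID}; its closure under F is {AdmitDate, BedNo, Diagnosis, DoctorID, Dosage, Drug, Insurer, Ward}.
This includes all of Rel1, so the common attributes are a superkey of Rel1 — the join is lossless.

Yes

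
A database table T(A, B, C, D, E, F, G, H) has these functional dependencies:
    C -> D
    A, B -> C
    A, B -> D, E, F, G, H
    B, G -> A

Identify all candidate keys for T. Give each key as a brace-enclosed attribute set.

{A, B}, {B, G}

No FD produces {B}, so it must be in every candidate key.
{A, B}⁺ = {A, B, C, D, E, F, G, H} — all of the relation — so {A, B} is a candidate key.
{B, G}⁺ = {A, B, C, D, E, F, G, H} — all of the relation — so {B, G} is a candidate key.
Any other superkey properly contains one of these, so there are no further candidate keys.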